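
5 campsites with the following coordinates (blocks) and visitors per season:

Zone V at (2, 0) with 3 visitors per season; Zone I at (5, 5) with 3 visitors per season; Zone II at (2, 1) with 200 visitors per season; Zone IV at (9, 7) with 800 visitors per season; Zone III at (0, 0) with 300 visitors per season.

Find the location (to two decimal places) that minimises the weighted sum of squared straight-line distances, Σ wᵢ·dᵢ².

The minimiser of Σwᵢ‖p−pᵢ‖² is the weighted centroid p* = (Σwᵢpᵢ)/(Σwᵢ).
Σwᵢ = 1306.
Σwᵢxᵢ = 3·2 + 3·5 + 200·2 + 800·9 + 300·0 = 7621.
Σwᵢyᵢ = 3·0 + 3·5 + 200·1 + 800·7 + 300·0 = 5815.
x* = 7621/1306 = 5.84, y* = 5815/1306 = 4.45.

(5.84, 4.45)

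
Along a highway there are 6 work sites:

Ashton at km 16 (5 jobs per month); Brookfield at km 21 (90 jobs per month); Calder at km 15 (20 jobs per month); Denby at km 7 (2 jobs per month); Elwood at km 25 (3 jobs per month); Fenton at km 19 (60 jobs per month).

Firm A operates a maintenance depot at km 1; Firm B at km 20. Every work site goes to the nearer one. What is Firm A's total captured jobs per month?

2

The indifferent point is the midpoint (1+20)/2 = 10.5; work sites left of it (closer to Firm A at 1) go to Firm A, those right go to Firm B.
  Denby at 7 (w=2) → Firm A
  Calder at 15 (w=20) → Firm B
  Ashton at 16 (w=5) → Firm B
  Fenton at 19 (w=60) → Firm B
  Brookfield at 21 (w=90) → Firm B
  Elwood at 25 (w=3) → Firm B
Firm A captures 2; Firm B captures 178.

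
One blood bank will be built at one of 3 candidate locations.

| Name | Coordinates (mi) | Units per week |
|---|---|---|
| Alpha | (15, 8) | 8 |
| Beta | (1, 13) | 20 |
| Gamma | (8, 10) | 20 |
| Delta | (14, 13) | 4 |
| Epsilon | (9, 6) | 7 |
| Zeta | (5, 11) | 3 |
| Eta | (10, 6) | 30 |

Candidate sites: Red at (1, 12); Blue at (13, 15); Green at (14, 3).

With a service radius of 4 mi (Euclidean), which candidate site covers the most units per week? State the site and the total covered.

Red, covering 20

Coverage radius r = 4 mi; a point is covered iff (Δx)²+(Δy)² ≤ 4² = 16.
  Red (1, 12): covers {Beta} → 20
  Blue (13, 15): covers {Delta} → 4
  Green (14, 3): covers {none} → 0
Maximum coverage at Red: 20 units per week.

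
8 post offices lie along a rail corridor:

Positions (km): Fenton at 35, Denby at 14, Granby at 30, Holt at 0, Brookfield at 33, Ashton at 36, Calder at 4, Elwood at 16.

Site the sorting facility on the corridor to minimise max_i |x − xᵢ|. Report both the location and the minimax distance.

location 18, max distance 18

The 1-center on a line is the midpoint of the two extreme points: leftmost at 0, rightmost at 36.
Optimal location = (0 + 36)/2 = 18; maximum distance = (36 − 0)/2 = 18.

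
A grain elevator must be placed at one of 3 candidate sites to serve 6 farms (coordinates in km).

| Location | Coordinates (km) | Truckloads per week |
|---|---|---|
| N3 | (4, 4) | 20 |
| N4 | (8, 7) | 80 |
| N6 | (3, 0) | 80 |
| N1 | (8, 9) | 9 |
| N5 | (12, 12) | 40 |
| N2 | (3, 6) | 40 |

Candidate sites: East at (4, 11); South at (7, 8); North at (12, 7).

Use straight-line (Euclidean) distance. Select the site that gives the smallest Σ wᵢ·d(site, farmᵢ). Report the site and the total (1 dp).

South, total 1376.4 km

Total weighted distance at each candidate:
  East (4, 11): total = 2042.9
  South (7, 8): total = 1376.4
  North (12, 7): total = 2005.5
Minimum is at South with total 1376.4 km.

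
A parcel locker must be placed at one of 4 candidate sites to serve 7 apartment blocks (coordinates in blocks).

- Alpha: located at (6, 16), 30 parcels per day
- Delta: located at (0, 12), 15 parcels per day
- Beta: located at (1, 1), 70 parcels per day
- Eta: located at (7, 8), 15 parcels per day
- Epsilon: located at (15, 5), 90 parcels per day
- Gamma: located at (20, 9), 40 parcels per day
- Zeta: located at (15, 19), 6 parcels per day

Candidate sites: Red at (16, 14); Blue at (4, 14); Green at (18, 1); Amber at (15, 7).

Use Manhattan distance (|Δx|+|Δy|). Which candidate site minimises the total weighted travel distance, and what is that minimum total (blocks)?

Amber, total 2907 blocks

Total weighted distance at each candidate:
  Red (16, 14): total = 4111
  Blue (4, 14): total = 4201
  Green (18, 1): total = 3861
  Amber (15, 7): total = 2907
Minimum is at Amber with total 2907 blocks.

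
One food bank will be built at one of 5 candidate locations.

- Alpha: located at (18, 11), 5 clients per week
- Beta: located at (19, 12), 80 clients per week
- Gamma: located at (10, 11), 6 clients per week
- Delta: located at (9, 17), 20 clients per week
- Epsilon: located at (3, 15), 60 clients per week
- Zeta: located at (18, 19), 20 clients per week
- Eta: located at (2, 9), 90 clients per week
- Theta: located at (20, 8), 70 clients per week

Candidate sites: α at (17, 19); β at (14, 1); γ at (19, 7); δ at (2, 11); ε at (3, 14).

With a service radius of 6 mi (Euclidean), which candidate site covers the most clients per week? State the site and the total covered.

Coverage radius r = 6 mi; a point is covered iff (Δx)²+(Δy)² ≤ 6² = 36.
  α (17, 19): covers {Zeta} → 20
  β (14, 1): covers {none} → 0
  γ (19, 7): covers {Alpha, Beta, Theta} → 155
  δ (2, 11): covers {Epsilon, Eta} → 150
  ε (3, 14): covers {Epsilon, Eta} → 150
Maximum coverage at γ: 155 clients per week.

γ, covering 155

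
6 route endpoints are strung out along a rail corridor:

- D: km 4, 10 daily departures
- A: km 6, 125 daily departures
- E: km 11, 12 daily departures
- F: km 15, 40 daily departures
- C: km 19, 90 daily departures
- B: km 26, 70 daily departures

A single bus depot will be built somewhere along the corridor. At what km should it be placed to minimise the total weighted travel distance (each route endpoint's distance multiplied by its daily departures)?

For a sum of weighted absolute distances on a line, the optimum is the weighted median (not the mean). Total weight W = 347; half-weight = 173.5.
Sort by position and accumulate weight:
  km 4 (D, w=10) → cum 10
  km 6 (A, w=125) → cum 135
  km 11 (E, w=12) → cum 147
  km 15 (F, w=40) → cum 187  ≥ 173.5 → median here
  km 19 (C, w=90) → cum 277
  km 26 (B, w=70) → cum 347
Optimal location: km 15.

x = 15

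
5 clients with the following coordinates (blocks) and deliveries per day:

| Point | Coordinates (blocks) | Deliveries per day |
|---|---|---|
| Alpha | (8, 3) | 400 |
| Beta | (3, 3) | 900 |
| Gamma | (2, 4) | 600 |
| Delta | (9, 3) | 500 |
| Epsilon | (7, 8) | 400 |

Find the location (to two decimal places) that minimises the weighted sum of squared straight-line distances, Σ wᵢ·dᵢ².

The minimiser of Σwᵢ‖p−pᵢ‖² is the weighted centroid p* = (Σwᵢpᵢ)/(Σwᵢ).
Σwᵢ = 2800.
Σwᵢxᵢ = 400·8 + 900·3 + 600·2 + 500·9 + 400·7 = 14400.
Σwᵢyᵢ = 400·3 + 900·3 + 600·4 + 500·3 + 400·8 = 11000.
x* = 14400/2800 = 5.14, y* = 11000/2800 = 3.93.

(5.14, 3.93)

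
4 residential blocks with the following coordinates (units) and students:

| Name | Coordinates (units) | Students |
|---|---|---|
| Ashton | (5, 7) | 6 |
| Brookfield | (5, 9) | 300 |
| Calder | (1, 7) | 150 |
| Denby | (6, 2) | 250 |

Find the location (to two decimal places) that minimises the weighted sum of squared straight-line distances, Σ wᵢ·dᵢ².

The minimiser of Σwᵢ‖p−pᵢ‖² is the weighted centroid p* = (Σwᵢpᵢ)/(Σwᵢ).
Σwᵢ = 706.
Σwᵢxᵢ = 6·5 + 300·5 + 150·1 + 250·6 = 3180.
Σwᵢyᵢ = 6·7 + 300·9 + 150·7 + 250·2 = 4292.
x* = 3180/706 = 4.50, y* = 4292/706 = 6.08.

(4.50, 6.08)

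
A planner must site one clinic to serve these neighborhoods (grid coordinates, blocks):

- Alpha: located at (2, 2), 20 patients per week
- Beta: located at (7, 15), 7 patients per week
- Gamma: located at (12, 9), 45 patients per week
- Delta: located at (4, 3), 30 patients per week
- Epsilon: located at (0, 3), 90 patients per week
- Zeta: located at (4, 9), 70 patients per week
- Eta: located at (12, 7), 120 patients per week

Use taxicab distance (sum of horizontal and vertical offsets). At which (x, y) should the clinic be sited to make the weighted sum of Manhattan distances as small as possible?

Manhattan distance separates: Σwᵢ(|x−xᵢ|+|y−yᵢ|) = Σwᵢ|x−xᵢ| + Σwᵢ|y−yᵢ|, so x and y are optimised independently as 1-D weighted medians.
Total weight W = 382; half = 191.
x-coordinate, sorted with cumulative weight:
  x=0 (Epsilon, w=90) cum 90
  x=2 (Alpha, w=20) cum 110
  x=4 (Delta, w=30) cum 140
  x=4 (Zeta, w=70) cum 210  ← median
  x=7 (Beta, w=7) cum 217
  x=12 (Gamma, w=45) cum 262
  x=12 (Eta, w=120) cum 382
⇒ x* = 4
y-coordinate, sorted with cumulative weight:
  y=2 (Alpha, w=20) cum 20
  y=3 (Delta, w=30) cum 50
  y=3 (Epsilon, w=90) cum 140
  y=7 (Eta, w=120) cum 260  ← median
  y=9 (Gamma, w=45) cum 305
  y=9 (Zeta, w=70) cum 375
  y=15 (Beta, w=7) cum 382
⇒ y* = 7

(4, 7)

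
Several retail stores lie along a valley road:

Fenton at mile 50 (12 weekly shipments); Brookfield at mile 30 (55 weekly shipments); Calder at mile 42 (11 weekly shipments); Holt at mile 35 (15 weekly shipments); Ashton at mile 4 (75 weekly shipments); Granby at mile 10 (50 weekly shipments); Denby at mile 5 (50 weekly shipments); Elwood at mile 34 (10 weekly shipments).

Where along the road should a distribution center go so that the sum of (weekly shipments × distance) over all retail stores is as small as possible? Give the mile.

For a sum of weighted absolute distances on a line, the optimum is the weighted median (not the mean). Total weight W = 278; half-weight = 139.
Sort by position and accumulate weight:
  mile 4 (Ashton, w=75) → cum 75
  mile 5 (Denby, w=50) → cum 125
  mile 10 (Granby, w=50) → cum 175  ≥ 139 → median here
  mile 30 (Brookfield, w=55) → cum 230
  mile 34 (Elwood, w=10) → cum 240
  mile 35 (Holt, w=15) → cum 255
  mile 42 (Calder, w=11) → cum 266
  mile 50 (Fenton, w=12) → cum 278
Optimal location: mile 10.

x = 10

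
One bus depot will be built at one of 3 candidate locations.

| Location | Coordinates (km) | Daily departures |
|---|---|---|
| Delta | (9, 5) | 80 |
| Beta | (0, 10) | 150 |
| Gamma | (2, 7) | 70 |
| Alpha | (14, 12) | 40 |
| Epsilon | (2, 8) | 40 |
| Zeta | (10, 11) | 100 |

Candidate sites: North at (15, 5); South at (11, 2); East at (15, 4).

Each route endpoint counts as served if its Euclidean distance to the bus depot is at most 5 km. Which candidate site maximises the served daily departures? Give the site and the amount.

Coverage radius r = 5 km; a point is covered iff (Δx)²+(Δy)² ≤ 5² = 25.
  North (15, 5): covers {none} → 0
  South (11, 2): covers {Delta} → 80
  East (15, 4): covers {none} → 0
Maximum coverage at South: 80 daily departures.

South, covering 80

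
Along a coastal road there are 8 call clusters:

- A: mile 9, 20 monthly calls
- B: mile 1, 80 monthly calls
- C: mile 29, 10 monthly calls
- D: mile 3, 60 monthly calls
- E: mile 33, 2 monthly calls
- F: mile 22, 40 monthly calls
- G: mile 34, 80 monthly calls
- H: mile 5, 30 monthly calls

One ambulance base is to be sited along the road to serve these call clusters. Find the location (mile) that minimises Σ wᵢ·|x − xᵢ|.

For a sum of weighted absolute distances on a line, the optimum is the weighted median (not the mean). Total weight W = 322; half-weight = 161.
Sort by position and accumulate weight:
  mile 1 (B, w=80) → cum 80
  mile 3 (D, w=60) → cum 140
  mile 5 (H, w=30) → cum 170  ≥ 161 → median here
  mile 9 (A, w=20) → cum 190
  mile 22 (F, w=40) → cum 230
  mile 29 (C, w=10) → cum 240
  mile 33 (E, w=2) → cum 242
  mile 34 (G, w=80) → cum 322
Optimal location: mile 5.

x = 5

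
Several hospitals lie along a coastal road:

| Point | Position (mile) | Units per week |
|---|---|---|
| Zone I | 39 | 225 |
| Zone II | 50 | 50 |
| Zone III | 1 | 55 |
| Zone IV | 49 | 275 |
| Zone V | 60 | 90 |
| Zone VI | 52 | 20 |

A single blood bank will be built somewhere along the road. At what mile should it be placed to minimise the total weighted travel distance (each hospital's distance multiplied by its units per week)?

x = 49

For a sum of weighted absolute distances on a line, the optimum is the weighted median (not the mean). Total weight W = 715; half-weight = 357.5.
Sort by position and accumulate weight:
  mile 1 (Zone III, w=55) → cum 55
  mile 39 (Zone I, w=225) → cum 280
  mile 49 (Zone IV, w=275) → cum 555  ≥ 357.5 → median here
  mile 50 (Zone II, w=50) → cum 605
  mile 52 (Zone VI, w=20) → cum 625
  mile 60 (Zone V, w=90) → cum 715
Optimal location: mile 49.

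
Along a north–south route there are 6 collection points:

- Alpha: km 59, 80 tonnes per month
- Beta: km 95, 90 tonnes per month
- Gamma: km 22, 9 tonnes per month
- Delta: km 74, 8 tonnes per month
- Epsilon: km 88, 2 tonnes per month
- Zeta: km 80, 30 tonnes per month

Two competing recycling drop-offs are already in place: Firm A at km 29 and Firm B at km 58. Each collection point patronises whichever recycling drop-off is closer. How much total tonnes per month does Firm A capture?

9

The indifferent point is the midpoint (29+58)/2 = 43.5; collection points left of it (closer to Firm A at 29) go to Firm A, those right go to Firm B.
  Gamma at 22 (w=9) → Firm A
  Alpha at 59 (w=80) → Firm B
  Delta at 74 (w=8) → Firm B
  Zeta at 80 (w=30) → Firm B
  Epsilon at 88 (w=2) → Firm B
  Beta at 95 (w=90) → Firm B
Firm A captures 9; Firm B captures 210.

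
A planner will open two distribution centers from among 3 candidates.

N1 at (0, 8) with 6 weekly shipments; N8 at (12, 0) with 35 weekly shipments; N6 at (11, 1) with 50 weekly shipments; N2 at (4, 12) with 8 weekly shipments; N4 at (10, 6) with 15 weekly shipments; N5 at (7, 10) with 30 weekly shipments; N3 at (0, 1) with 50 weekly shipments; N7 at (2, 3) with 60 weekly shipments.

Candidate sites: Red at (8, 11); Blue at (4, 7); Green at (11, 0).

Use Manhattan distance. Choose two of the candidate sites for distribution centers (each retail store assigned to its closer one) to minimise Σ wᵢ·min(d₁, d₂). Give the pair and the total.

{Blue, Green}, total 1300

Evaluate every pair (each demand assigned to the nearer of the two):
  {Blue, Green}: total = 1300
  {Red, Green}: total = 1676
  {Red, Blue}: total = 2270
Best pair: {Blue, Green} with total 1300.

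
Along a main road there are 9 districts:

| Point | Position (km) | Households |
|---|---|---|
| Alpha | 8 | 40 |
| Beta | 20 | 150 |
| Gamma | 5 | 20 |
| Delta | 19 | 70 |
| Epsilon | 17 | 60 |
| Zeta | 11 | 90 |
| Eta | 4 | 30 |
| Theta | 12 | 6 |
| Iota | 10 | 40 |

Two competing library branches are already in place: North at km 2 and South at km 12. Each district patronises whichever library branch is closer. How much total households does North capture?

The indifferent point is the midpoint (2+12)/2 = 7; districts left of it (closer to North at 2) go to North, those right go to South.
  Eta at 4 (w=30) → North
  Gamma at 5 (w=20) → North
  Alpha at 8 (w=40) → South
  Iota at 10 (w=40) → South
  Zeta at 11 (w=90) → South
  Theta at 12 (w=6) → South
  Epsilon at 17 (w=60) → South
  Delta at 19 (w=70) → South
  Beta at 20 (w=150) → South
North captures 50; South captures 456.

50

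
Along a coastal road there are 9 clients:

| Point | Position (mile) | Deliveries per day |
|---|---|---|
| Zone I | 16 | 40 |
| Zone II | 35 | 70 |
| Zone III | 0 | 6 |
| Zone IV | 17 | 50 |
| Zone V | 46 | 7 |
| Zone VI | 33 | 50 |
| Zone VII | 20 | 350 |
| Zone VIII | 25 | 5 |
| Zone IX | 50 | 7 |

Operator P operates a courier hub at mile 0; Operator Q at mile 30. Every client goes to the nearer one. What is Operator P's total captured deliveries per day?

6

The indifferent point is the midpoint (0+30)/2 = 15; clients left of it (closer to Operator P at 0) go to Operator P, those right go to Operator Q.
  Zone III at 0 (w=6) → Operator P
  Zone I at 16 (w=40) → Operator Q
  Zone IV at 17 (w=50) → Operator Q
  Zone VII at 20 (w=350) → Operator Q
  Zone VIII at 25 (w=5) → Operator Q
  Zone VI at 33 (w=50) → Operator Q
  Zone II at 35 (w=70) → Operator Q
  Zone V at 46 (w=7) → Operator Q
  Zone IX at 50 (w=7) → Operator Q
Operator P captures 6; Operator Q captures 579.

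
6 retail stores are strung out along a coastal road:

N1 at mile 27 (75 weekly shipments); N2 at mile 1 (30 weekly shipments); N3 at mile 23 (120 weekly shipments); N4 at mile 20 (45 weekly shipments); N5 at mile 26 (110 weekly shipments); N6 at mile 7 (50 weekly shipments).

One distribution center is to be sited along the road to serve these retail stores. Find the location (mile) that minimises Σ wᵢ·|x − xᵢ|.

x = 23

For a sum of weighted absolute distances on a line, the optimum is the weighted median (not the mean). Total weight W = 430; half-weight = 215.
Sort by position and accumulate weight:
  mile 1 (N2, w=30) → cum 30
  mile 7 (N6, w=50) → cum 80
  mile 20 (N4, w=45) → cum 125
  mile 23 (N3, w=120) → cum 245  ≥ 215 → median here
  mile 26 (N5, w=110) → cum 355
  mile 27 (N1, w=75) → cum 430
Optimal location: mile 23.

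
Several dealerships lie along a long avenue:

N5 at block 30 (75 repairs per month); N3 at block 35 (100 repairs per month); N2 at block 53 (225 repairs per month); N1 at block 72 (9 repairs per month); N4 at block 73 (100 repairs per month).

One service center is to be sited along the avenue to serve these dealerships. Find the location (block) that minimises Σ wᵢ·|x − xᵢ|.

For a sum of weighted absolute distances on a line, the optimum is the weighted median (not the mean). Total weight W = 509; half-weight = 254.5.
Sort by position and accumulate weight:
  block 30 (N5, w=75) → cum 75
  block 35 (N3, w=100) → cum 175
  block 53 (N2, w=225) → cum 400  ≥ 254.5 → median here
  block 72 (N1, w=9) → cum 409
  block 73 (N4, w=100) → cum 509
Optimal location: block 53.

x = 53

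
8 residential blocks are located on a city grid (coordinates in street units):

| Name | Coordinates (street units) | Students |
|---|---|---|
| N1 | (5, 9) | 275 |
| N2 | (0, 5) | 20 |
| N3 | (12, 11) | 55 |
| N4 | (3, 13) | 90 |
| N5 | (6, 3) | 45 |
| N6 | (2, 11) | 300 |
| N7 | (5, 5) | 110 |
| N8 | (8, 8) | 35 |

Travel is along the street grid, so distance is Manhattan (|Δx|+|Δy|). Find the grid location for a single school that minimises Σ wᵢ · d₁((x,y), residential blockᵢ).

Manhattan distance separates: Σwᵢ(|x−xᵢ|+|y−yᵢ|) = Σwᵢ|x−xᵢ| + Σwᵢ|y−yᵢ|, so x and y are optimised independently as 1-D weighted medians.
Total weight W = 930; half = 465.
x-coordinate, sorted with cumulative weight:
  x=0 (N2, w=20) cum 20
  x=2 (N6, w=300) cum 320
  x=3 (N4, w=90) cum 410
  x=5 (N1, w=275) cum 685  ← median
  x=5 (N7, w=110) cum 795
  x=6 (N5, w=45) cum 840
  x=8 (N8, w=35) cum 875
  x=12 (N3, w=55) cum 930
⇒ x* = 5
y-coordinate, sorted with cumulative weight:
  y=3 (N5, w=45) cum 45
  y=5 (N2, w=20) cum 65
  y=5 (N7, w=110) cum 175
  y=8 (N8, w=35) cum 210
  y=9 (N1, w=275) cum 485  ← median
  y=11 (N3, w=55) cum 540
  y=11 (N6, w=300) cum 840
  y=13 (N4, w=90) cum 930
⇒ y* = 9

(5, 9)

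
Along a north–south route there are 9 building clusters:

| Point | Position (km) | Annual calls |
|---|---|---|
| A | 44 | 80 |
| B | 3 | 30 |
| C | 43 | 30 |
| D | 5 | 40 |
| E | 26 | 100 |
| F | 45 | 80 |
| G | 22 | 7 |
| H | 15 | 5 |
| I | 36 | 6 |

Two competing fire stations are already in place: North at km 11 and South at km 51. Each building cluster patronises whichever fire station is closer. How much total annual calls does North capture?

182

The indifferent point is the midpoint (11+51)/2 = 31; building clusters left of it (closer to North at 11) go to North, those right go to South.
  B at 3 (w=30) → North
  D at 5 (w=40) → North
  H at 15 (w=5) → North
  G at 22 (w=7) → North
  E at 26 (w=100) → North
  I at 36 (w=6) → South
  C at 43 (w=30) → South
  A at 44 (w=80) → South
  F at 45 (w=80) → South
North captures 182; South captures 196.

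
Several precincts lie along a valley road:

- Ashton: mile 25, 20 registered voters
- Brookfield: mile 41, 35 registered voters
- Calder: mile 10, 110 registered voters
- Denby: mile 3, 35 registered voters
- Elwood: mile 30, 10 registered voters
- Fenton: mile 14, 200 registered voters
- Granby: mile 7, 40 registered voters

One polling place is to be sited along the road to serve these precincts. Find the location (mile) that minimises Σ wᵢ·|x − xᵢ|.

x = 14

For a sum of weighted absolute distances on a line, the optimum is the weighted median (not the mean). Total weight W = 450; half-weight = 225.
Sort by position and accumulate weight:
  mile 3 (Denby, w=35) → cum 35
  mile 7 (Granby, w=40) → cum 75
  mile 10 (Calder, w=110) → cum 185
  mile 14 (Fenton, w=200) → cum 385  ≥ 225 → median here
  mile 25 (Ashton, w=20) → cum 405
  mile 30 (Elwood, w=10) → cum 415
  mile 41 (Brookfield, w=35) → cum 450
Optimal location: mile 14.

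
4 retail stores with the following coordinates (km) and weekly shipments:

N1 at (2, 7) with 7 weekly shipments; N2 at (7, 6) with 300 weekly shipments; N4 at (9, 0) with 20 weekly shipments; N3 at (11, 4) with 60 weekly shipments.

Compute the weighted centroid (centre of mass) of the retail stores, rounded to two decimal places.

(7.63, 5.40)

The minimiser of Σwᵢ‖p−pᵢ‖² is the weighted centroid p* = (Σwᵢpᵢ)/(Σwᵢ).
Σwᵢ = 387.
Σwᵢxᵢ = 7·2 + 300·7 + 20·9 + 60·11 = 2954.
Σwᵢyᵢ = 7·7 + 300·6 + 20·0 + 60·4 = 2089.
x* = 2954/387 = 7.63, y* = 2089/387 = 5.40.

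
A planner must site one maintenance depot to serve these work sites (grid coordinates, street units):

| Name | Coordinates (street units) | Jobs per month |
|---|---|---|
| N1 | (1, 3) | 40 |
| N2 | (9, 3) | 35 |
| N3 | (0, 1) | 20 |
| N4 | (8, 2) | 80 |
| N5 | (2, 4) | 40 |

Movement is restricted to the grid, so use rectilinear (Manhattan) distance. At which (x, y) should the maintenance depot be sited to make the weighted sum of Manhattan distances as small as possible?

Manhattan distance separates: Σwᵢ(|x−xᵢ|+|y−yᵢ|) = Σwᵢ|x−xᵢ| + Σwᵢ|y−yᵢ|, so x and y are optimised independently as 1-D weighted medians.
Total weight W = 215; half = 107.5.
x-coordinate, sorted with cumulative weight:
  x=0 (N3, w=20) cum 20
  x=1 (N1, w=40) cum 60
  x=2 (N5, w=40) cum 100
  x=8 (N4, w=80) cum 180  ← median
  x=9 (N2, w=35) cum 215
⇒ x* = 8
y-coordinate, sorted with cumulative weight:
  y=1 (N3, w=20) cum 20
  y=2 (N4, w=80) cum 100
  y=3 (N1, w=40) cum 140  ← median
  y=3 (N2, w=35) cum 175
  y=4 (N5, w=40) cum 215
⇒ y* = 3

(8, 3)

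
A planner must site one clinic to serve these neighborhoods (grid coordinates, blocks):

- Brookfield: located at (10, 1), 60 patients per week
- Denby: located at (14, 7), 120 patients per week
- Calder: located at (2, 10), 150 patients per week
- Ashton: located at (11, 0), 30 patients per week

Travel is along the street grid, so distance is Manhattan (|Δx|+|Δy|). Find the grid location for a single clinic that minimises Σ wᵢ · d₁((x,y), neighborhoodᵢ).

Manhattan distance separates: Σwᵢ(|x−xᵢ|+|y−yᵢ|) = Σwᵢ|x−xᵢ| + Σwᵢ|y−yᵢ|, so x and y are optimised independently as 1-D weighted medians.
Total weight W = 360; half = 180.
x-coordinate, sorted with cumulative weight:
  x=2 (Calder, w=150) cum 150
  x=10 (Brookfield, w=60) cum 210  ← median
  x=11 (Ashton, w=30) cum 240
  x=14 (Denby, w=120) cum 360
⇒ x* = 10
y-coordinate, sorted with cumulative weight:
  y=0 (Ashton, w=30) cum 30
  y=1 (Brookfield, w=60) cum 90
  y=7 (Denby, w=120) cum 210  ← median
  y=10 (Calder, w=150) cum 360
⇒ y* = 7

(10, 7)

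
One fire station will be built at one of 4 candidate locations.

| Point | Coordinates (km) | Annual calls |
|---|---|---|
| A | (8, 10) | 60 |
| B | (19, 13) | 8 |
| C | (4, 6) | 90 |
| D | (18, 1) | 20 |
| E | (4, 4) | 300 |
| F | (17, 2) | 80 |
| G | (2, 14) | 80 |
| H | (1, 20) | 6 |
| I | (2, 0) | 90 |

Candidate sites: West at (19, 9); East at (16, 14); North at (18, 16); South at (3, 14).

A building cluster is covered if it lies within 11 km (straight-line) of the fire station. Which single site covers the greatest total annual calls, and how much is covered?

Coverage radius r = 11 km; a point is covered iff (Δx)²+(Δy)² ≤ 11² = 121.
  West (19, 9): covers {B, D, F} → 108
  East (16, 14): covers {A, B} → 68
  North (18, 16): covers {B} → 8
  South (3, 14): covers {A, C, E, G, H} → 536
Maximum coverage at South: 536 annual calls.

South, covering 536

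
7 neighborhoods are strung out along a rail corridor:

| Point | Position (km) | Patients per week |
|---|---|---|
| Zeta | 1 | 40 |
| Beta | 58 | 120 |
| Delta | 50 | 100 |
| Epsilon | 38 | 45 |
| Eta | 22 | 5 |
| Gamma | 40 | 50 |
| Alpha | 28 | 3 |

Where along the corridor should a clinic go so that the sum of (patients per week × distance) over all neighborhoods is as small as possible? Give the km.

For a sum of weighted absolute distances on a line, the optimum is the weighted median (not the mean). Total weight W = 363; half-weight = 181.5.
Sort by position and accumulate weight:
  km 1 (Zeta, w=40) → cum 40
  km 22 (Eta, w=5) → cum 45
  km 28 (Alpha, w=3) → cum 48
  km 38 (Epsilon, w=45) → cum 93
  km 40 (Gamma, w=50) → cum 143
  km 50 (Delta, w=100) → cum 243  ≥ 181.5 → median here
  km 58 (Beta, w=120) → cum 363
Optimal location: km 50.

x = 50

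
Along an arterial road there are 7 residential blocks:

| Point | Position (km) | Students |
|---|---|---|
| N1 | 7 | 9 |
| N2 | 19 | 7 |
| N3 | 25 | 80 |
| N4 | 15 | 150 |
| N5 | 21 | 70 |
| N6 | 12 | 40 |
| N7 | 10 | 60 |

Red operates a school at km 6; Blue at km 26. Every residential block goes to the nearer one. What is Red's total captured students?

259

The indifferent point is the midpoint (6+26)/2 = 16; residential blocks left of it (closer to Red at 6) go to Red, those right go to Blue.
  N1 at 7 (w=9) → Red
  N7 at 10 (w=60) → Red
  N6 at 12 (w=40) → Red
  N4 at 15 (w=150) → Red
  N2 at 19 (w=7) → Blue
  N5 at 21 (w=70) → Blue
  N3 at 25 (w=80) → Blue
Red captures 259; Blue captures 157.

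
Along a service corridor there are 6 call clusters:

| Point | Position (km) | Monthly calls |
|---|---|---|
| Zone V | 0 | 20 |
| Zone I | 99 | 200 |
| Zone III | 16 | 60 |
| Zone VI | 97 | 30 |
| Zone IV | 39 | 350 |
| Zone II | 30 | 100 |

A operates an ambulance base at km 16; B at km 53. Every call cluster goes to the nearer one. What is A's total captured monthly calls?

The indifferent point is the midpoint (16+53)/2 = 34.5; call clusters left of it (closer to A at 16) go to A, those right go to B.
  Zone V at 0 (w=20) → A
  Zone III at 16 (w=60) → A
  Zone II at 30 (w=100) → A
  Zone IV at 39 (w=350) → B
  Zone VI at 97 (w=30) → B
  Zone I at 99 (w=200) → B
A captures 180; B captures 580.

180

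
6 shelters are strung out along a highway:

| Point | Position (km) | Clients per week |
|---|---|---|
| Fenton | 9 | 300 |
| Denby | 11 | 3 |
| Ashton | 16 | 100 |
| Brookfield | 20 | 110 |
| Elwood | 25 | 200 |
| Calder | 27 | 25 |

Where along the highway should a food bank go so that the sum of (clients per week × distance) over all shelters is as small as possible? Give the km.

For a sum of weighted absolute distances on a line, the optimum is the weighted median (not the mean). Total weight W = 738; half-weight = 369.
Sort by position and accumulate weight:
  km 9 (Fenton, w=300) → cum 300
  km 11 (Denby, w=3) → cum 303
  km 16 (Ashton, w=100) → cum 403  ≥ 369 → median here
  km 20 (Brookfield, w=110) → cum 513
  km 25 (Elwood, w=200) → cum 713
  km 27 (Calder, w=25) → cum 738
Optimal location: km 16.

x = 16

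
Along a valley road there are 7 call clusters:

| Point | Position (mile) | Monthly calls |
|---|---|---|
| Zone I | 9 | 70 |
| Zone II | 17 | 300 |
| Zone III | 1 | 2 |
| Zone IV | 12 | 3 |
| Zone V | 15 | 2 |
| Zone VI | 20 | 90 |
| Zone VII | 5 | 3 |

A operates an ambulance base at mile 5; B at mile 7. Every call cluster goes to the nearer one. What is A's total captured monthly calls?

5

The indifferent point is the midpoint (5+7)/2 = 6; call clusters left of it (closer to A at 5) go to A, those right go to B.
  Zone III at 1 (w=2) → A
  Zone VII at 5 (w=3) → A
  Zone I at 9 (w=70) → B
  Zone IV at 12 (w=3) → B
  Zone V at 15 (w=2) → B
  Zone II at 17 (w=300) → B
  Zone VI at 20 (w=90) → B
A captures 5; B captures 465.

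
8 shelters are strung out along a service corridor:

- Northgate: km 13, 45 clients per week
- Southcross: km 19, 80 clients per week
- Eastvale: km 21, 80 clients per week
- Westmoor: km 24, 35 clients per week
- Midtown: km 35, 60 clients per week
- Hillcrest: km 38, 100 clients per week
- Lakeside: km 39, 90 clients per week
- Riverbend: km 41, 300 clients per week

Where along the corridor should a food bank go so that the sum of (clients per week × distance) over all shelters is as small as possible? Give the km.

x = 38

For a sum of weighted absolute distances on a line, the optimum is the weighted median (not the mean). Total weight W = 790; half-weight = 395.
Sort by position and accumulate weight:
  km 13 (Northgate, w=45) → cum 45
  km 19 (Southcross, w=80) → cum 125
  km 21 (Eastvale, w=80) → cum 205
  km 24 (Westmoor, w=35) → cum 240
  km 35 (Midtown, w=60) → cum 300
  km 38 (Hillcrest, w=100) → cum 400  ≥ 395 → median here
  km 39 (Lakeside, w=90) → cum 490
  km 41 (Riverbend, w=300) → cum 790
Optimal location: km 38.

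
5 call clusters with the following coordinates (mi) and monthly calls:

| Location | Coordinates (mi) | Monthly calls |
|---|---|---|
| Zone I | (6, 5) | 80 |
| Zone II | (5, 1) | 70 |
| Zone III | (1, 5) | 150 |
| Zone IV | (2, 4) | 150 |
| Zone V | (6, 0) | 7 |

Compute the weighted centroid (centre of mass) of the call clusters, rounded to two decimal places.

(2.89, 3.98)

The minimiser of Σwᵢ‖p−pᵢ‖² is the weighted centroid p* = (Σwᵢpᵢ)/(Σwᵢ).
Σwᵢ = 457.
Σwᵢxᵢ = 80·6 + 70·5 + 150·1 + 150·2 + 7·6 = 1322.
Σwᵢyᵢ = 80·5 + 70·1 + 150·5 + 150·4 + 7·0 = 1820.
x* = 1322/457 = 2.89, y* = 1820/457 = 3.98.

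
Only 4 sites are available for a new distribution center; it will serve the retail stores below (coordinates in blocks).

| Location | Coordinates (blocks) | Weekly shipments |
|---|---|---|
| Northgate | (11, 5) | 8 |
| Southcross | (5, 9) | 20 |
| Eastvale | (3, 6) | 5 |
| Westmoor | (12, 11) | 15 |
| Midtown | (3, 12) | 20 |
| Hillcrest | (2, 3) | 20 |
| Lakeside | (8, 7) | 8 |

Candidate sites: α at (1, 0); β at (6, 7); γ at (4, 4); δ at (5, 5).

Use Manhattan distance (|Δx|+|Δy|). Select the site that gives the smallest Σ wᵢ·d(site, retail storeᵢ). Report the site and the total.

Total weighted distance at each candidate:
  α (1, 0): total = 1222
  β (6, 7): total = 622
  γ (4, 4): total = 720
  δ (5, 5): total = 658
Minimum is at β with total 622 blocks.

β, total 622 blocks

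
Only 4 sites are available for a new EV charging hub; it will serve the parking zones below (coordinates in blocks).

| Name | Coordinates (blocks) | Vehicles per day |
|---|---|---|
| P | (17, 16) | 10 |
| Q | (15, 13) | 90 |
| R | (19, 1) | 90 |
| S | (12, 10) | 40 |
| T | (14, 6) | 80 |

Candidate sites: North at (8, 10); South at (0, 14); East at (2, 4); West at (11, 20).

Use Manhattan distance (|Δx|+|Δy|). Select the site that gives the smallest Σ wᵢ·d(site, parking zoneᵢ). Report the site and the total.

North, total 3810 blocks

Total weighted distance at each candidate:
  North (8, 10): total = 3810
  South (0, 14): total = 6910
  East (2, 4): total = 5810
  West (11, 20): total = 5320
Minimum is at North with total 3810 blocks.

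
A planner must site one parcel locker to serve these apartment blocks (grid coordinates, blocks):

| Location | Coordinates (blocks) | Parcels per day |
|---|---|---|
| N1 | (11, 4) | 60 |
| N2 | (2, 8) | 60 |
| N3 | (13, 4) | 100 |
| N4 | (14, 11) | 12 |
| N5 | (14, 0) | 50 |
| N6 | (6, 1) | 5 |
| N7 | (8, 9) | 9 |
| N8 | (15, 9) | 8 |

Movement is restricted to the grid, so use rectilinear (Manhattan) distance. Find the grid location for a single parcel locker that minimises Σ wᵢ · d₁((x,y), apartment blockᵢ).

(13, 4)

Manhattan distance separates: Σwᵢ(|x−xᵢ|+|y−yᵢ|) = Σwᵢ|x−xᵢ| + Σwᵢ|y−yᵢ|, so x and y are optimised independently as 1-D weighted medians.
Total weight W = 304; half = 152.
x-coordinate, sorted with cumulative weight:
  x=2 (N2, w=60) cum 60
  x=6 (N6, w=5) cum 65
  x=8 (N7, w=9) cum 74
  x=11 (N1, w=60) cum 134
  x=13 (N3, w=100) cum 234  ← median
  x=14 (N4, w=12) cum 246
  x=14 (N5, w=50) cum 296
  x=15 (N8, w=8) cum 304
⇒ x* = 13
y-coordinate, sorted with cumulative weight:
  y=0 (N5, w=50) cum 50
  y=1 (N6, w=5) cum 55
  y=4 (N1, w=60) cum 115
  y=4 (N3, w=100) cum 215  ← median
  y=8 (N2, w=60) cum 275
  y=9 (N7, w=9) cum 284
  y=9 (N8, w=8) cum 292
  y=11 (N4, w=12) cum 304
⇒ y* = 4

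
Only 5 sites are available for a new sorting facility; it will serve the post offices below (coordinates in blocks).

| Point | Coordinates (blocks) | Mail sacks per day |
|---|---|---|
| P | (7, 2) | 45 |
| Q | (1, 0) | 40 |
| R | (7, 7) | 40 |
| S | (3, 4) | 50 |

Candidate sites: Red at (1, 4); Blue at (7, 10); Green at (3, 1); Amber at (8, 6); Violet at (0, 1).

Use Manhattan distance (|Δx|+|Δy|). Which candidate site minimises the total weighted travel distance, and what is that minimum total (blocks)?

Green, total 895 blocks

Total weighted distance at each candidate:
  Red (1, 4): total = 980
  Blue (7, 10): total = 1620
  Green (3, 1): total = 895
  Amber (8, 6): total = 1175
  Violet (0, 1): total = 1260
Minimum is at Green with total 895 blocks.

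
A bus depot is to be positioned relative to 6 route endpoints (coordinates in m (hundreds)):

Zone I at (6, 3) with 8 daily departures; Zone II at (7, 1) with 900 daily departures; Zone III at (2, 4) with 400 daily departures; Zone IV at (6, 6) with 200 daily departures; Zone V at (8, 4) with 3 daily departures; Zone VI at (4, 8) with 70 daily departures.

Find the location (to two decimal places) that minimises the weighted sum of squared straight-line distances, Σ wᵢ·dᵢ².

(5.47, 2.72)

The minimiser of Σwᵢ‖p−pᵢ‖² is the weighted centroid p* = (Σwᵢpᵢ)/(Σwᵢ).
Σwᵢ = 1581.
Σwᵢxᵢ = 8·6 + 900·7 + 400·2 + 200·6 + 3·8 + 70·4 = 8652.
Σwᵢyᵢ = 8·3 + 900·1 + 400·4 + 200·6 + 3·4 + 70·8 = 4296.
x* = 8652/1581 = 5.47, y* = 4296/1581 = 2.72.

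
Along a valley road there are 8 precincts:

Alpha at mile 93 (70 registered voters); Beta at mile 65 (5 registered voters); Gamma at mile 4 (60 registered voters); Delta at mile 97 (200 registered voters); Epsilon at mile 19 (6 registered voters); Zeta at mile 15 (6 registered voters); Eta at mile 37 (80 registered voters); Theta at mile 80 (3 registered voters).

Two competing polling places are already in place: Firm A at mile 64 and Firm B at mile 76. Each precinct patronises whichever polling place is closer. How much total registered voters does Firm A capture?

The indifferent point is the midpoint (64+76)/2 = 70; precincts left of it (closer to Firm A at 64) go to Firm A, those right go to Firm B.
  Gamma at 4 (w=60) → Firm A
  Zeta at 15 (w=6) → Firm A
  Epsilon at 19 (w=6) → Firm A
  Eta at 37 (w=80) → Firm A
  Beta at 65 (w=5) → Firm A
  Theta at 80 (w=3) → Firm B
  Alpha at 93 (w=70) → Firm B
  Delta at 97 (w=200) → Firm B
Firm A captures 157; Firm B captures 273.

157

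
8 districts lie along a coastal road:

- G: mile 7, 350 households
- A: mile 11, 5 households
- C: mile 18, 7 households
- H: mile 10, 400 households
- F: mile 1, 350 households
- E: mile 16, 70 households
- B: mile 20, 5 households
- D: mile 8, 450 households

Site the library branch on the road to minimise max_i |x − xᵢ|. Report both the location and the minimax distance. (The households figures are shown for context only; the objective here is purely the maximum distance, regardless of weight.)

location 10.5, max distance 9.5

The 1-center on a line is the midpoint of the two extreme points: leftmost at 1, rightmost at 20.
Optimal location = (1 + 20)/2 = 10.5; maximum distance = (20 − 1)/2 = 9.5.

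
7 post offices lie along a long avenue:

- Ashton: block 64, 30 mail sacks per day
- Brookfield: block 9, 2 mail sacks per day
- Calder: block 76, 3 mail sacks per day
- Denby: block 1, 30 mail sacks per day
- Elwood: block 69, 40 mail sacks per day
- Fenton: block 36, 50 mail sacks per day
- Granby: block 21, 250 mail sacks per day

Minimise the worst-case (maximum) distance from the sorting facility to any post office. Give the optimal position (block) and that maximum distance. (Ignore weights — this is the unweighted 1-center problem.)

location 38.5, max distance 37.5

The 1-center on a line is the midpoint of the two extreme points: leftmost at 1, rightmost at 76.
Optimal location = (1 + 76)/2 = 38.5; maximum distance = (76 − 1)/2 = 37.5.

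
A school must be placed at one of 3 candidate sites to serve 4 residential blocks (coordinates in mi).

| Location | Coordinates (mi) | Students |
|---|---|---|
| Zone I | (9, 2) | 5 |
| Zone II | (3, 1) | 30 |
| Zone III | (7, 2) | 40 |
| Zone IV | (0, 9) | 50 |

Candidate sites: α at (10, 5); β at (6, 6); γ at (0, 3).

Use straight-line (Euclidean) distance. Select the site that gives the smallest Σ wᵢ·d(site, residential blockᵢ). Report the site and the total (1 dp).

β, total 700.3 mi

Total weighted distance at each candidate:
  α (10, 5): total = 965.9
  β (6, 6): total = 700.3
  γ (0, 3): total = 736.3
Minimum is at β with total 700.3 mi.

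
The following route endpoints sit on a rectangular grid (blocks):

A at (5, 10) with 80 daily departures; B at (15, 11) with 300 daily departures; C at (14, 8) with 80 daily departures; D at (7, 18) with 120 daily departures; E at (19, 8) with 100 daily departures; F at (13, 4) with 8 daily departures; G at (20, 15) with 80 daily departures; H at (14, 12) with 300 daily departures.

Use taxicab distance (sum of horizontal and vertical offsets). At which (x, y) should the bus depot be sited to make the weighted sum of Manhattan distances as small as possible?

Manhattan distance separates: Σwᵢ(|x−xᵢ|+|y−yᵢ|) = Σwᵢ|x−xᵢ| + Σwᵢ|y−yᵢ|, so x and y are optimised independently as 1-D weighted medians.
Total weight W = 1068; half = 534.
x-coordinate, sorted with cumulative weight:
  x=5 (A, w=80) cum 80
  x=7 (D, w=120) cum 200
  x=13 (F, w=8) cum 208
  x=14 (C, w=80) cum 288
  x=14 (H, w=300) cum 588  ← median
  x=15 (B, w=300) cum 888
  x=19 (E, w=100) cum 988
  x=20 (G, w=80) cum 1068
⇒ x* = 14
y-coordinate, sorted with cumulative weight:
  y=4 (F, w=8) cum 8
  y=8 (C, w=80) cum 88
  y=8 (E, w=100) cum 188
  y=10 (A, w=80) cum 268
  y=11 (B, w=300) cum 568  ← median
  y=12 (H, w=300) cum 868
  y=15 (G, w=80) cum 948
  y=18 (D, w=120) cum 1068
⇒ y* = 11

(14, 11)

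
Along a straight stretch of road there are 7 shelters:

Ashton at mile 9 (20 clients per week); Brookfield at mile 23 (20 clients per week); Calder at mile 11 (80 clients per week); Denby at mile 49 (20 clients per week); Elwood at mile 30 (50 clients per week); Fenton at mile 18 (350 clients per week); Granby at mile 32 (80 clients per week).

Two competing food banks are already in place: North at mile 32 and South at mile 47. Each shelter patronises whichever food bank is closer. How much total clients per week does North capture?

600

The indifferent point is the midpoint (32+47)/2 = 39.5; shelters left of it (closer to North at 32) go to North, those right go to South.
  Ashton at 9 (w=20) → North
  Calder at 11 (w=80) → North
  Fenton at 18 (w=350) → North
  Brookfield at 23 (w=20) → North
  Elwood at 30 (w=50) → North
  Granby at 32 (w=80) → North
  Denby at 49 (w=20) → South
North captures 600; South captures 20.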